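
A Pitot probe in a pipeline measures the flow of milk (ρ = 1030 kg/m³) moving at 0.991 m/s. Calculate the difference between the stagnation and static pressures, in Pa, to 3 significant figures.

ΔP = 506 Pa

At the stagnation point the flow is brought to rest, so Bernoulli gives P_stag − P_static = ½ρv².
ΔP = ½·1030·0.991² = 506 Pa.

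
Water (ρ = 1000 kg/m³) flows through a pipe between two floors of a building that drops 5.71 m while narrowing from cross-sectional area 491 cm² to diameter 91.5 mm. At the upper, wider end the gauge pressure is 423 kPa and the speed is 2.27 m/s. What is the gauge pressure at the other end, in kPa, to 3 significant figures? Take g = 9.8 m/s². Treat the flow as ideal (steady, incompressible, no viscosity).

By continuity, v₂ = v₁·A₁/A₂ = 2.27·(491/65.8) = 17.0 m/s.
Applying Bernoulli between the two ends and solving for P₂: P₂ = P₁ + ½ρ(v₁² − v₂²) − ρgΔh.
P₂ = 423000 + ½·1000·(2.27² − 17.0²) − 1000·9.8·(−5.71) = 423000 + (-141000) − (-56000) = 338000 Pa.

P₂ = 338 kPa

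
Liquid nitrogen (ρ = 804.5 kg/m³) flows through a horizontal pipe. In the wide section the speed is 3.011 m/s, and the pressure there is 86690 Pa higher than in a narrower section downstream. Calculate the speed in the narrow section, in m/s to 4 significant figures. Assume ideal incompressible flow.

14.99 m/s

Along the level pipe P + ½ρv² is conserved, hence v₂² = v₁² + 2(P₁ − P₂)/ρ.
v₂ = √(3.011² + 2·86690/804.5) = √(9.066 + 215.5) = 14.99 m/s.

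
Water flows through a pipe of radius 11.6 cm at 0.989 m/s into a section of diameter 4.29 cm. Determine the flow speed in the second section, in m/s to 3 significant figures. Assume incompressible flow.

Mass conservation (A₁v₁ = A₂v₂) gives v₂ = 0.989 × 423/14.5 = 28.9 m/s.

28.9 m/s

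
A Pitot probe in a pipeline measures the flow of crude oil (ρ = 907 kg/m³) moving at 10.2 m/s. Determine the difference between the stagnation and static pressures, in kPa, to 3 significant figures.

The dynamic pressure equals the rise in static pressure at the stagnation point: ΔP = ½ρv².
ΔP = ½·907·10.2² = 47200 Pa.

ΔP ≈ 47.2 kPa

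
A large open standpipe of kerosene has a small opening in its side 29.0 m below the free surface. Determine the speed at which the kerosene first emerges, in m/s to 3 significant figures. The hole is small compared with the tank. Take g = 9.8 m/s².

With the surface at rest and both surface and jet at atmospheric pressure, Bernoulli gives ρg h = ½ρv², so v = √(2gh) = √(2·9.8·29.0) = 23.8 m/s.

v = 23.8 m/s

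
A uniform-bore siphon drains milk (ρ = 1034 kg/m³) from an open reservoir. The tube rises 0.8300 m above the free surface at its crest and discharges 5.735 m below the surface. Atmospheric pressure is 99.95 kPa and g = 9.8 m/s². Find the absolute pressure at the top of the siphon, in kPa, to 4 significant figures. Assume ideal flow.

33.43 kPa

Bernoulli surface→outlet gives ½v² = g·h_out, so v = √(2·9.8·5.735) = 10.60 m/s.
With constant cross-section the crest speed equals v; applying Bernoulli from the surface up to the crest, P_top = P_atm − ½ρv² − ρg·h_top.
P_top = 99950 − ½·1034·10.60² − 1034·9.8·0.8300 = 33430 Pa.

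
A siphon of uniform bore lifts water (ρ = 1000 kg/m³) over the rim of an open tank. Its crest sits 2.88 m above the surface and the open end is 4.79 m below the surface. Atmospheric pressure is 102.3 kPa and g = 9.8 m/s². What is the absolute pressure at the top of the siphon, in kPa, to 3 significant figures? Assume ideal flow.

From the surface to the outlet (both open to atmosphere, surface at rest): v = √(2g·h_out) = √(2·9.8·4.79) = 9.69 m/s.
With constant cross-section the crest speed equals v; applying Bernoulli from the surface up to the crest, P_top = P_atm − ½ρv² − ρg·h_top.
P_top = 102300 − ½·1000·9.69² − 1000·9.8·2.88 = 27100 Pa.

P_top ≈ 27.1 kPa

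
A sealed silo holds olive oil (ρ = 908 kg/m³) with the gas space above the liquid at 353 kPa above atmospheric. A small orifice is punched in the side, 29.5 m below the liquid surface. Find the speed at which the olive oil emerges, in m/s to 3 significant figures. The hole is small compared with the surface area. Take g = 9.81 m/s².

Take point 1 at the surface (v₁ ≈ 0) and point 2 at the hole (at atmospheric pressure). Bernoulli: P₁ + ρg h = P_atm + ½ρv₂².
With P₁ − P_atm = 353000 Pa, v₂ = √(2gh + 2ΔP/ρ) = √(2·9.81·29.5 + 2·353000/908) = 36.8 m/s.

36.8 m/s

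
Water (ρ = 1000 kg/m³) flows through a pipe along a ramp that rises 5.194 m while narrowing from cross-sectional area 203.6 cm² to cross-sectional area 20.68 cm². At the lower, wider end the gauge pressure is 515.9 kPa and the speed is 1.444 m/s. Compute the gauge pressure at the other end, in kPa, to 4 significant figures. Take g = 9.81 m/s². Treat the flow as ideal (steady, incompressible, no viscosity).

Continuity gives A₁v₁ = A₂v₂, so v₂ = (203.6 cm²)/(20.68 cm²) × 1.444 m/s = 14.22 m/s.
Energy conservation along the streamline gives P₂ = P₁ − ½ρ(v₂² − v₁²) − ρg(h₂ − h₁).
P₂ = 515900 + ½·1000·(1.444² − 14.22²) − 1000·9.81·(+5.194) = 515900 + (-100000) − (50950) = 364900 Pa.

P₂ ≈ 364.9 kPa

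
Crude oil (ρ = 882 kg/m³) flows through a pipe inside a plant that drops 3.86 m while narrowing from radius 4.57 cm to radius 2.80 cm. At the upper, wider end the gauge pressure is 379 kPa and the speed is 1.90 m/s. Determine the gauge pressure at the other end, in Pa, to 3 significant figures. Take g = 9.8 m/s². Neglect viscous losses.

Continuity gives A₁v₁ = A₂v₂, so v₂ = (65.6 cm²)/(24.6 cm²) × 1.90 m/s = 5.06 m/s.
Bernoulli: P₁ + ½ρv₁² + ρg h₁ = P₂ + ½ρv₂² + ρg h₂, so P₂ = P₁ + ½ρ(v₁² − v₂²) − ρg(h₂ − h₁).
P₂ = 379000 + ½·882·(1.90² − 5.06²) − 882·9.8·(−3.86) = 379000 + (-9710) − (-33400) = 403000 Pa.

P₂ ≈ 403000 Pa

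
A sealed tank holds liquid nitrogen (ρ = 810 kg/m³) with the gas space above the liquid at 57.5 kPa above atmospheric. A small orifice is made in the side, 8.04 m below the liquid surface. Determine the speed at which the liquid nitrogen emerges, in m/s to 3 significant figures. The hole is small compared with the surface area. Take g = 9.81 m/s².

v ≈ 17.3 m/s

Take point 1 at the surface (v₁ ≈ 0) and point 2 at the hole (at atmospheric pressure). Bernoulli: P₁ + ρg h = P_atm + ½ρv₂².
With P₁ − P_atm = 57500 Pa, v₂ = √(2gh + 2ΔP/ρ) = √(2·9.81·8.04 + 2·57500/810) = 17.3 m/s.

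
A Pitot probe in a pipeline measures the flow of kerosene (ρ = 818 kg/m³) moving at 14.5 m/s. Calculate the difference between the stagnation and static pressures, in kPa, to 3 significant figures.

Bernoulli between the free stream and the stagnation point: ½ρv² = P_stag − P_static.
ΔP = ½·818·14.5² = 86000 Pa.

ΔP ≈ 86.0 kPa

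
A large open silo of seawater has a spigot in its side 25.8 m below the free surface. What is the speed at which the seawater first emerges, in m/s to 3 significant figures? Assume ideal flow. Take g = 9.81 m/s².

v = 22.5 m/s

Bernoulli from surface to hole (P equal, v_surface ≈ 0): v = √(2gh) = √(2×9.81×25.8) = 22.5 m/s.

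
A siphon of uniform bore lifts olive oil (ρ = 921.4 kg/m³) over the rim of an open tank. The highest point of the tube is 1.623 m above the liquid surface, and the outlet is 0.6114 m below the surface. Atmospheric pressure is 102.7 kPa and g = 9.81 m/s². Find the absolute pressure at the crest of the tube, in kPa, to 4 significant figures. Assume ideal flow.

The outlet speed comes from Torricelli: v = √(2g·0.6114) = 3.463 m/s.
Continuity keeps v the same throughout the tube; from surface to crest, P_atm + 0 = P_top + ½ρv² + ρg·h_top.
P_top = 102700 − ½·921.4·3.463² − 921.4·9.81·1.623 = 82500 Pa.

P_top = 82.50 kPa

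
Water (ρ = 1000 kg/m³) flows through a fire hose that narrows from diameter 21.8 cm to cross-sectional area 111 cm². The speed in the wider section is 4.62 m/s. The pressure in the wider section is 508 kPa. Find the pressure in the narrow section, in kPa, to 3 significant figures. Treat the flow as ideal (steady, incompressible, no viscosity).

Continuity gives A₁v₁ = A₂v₂, so v₂ = (373 cm²)/(111 cm²) × 4.62 m/s = 15.5 m/s.
With no height change, Bernoulli's equation is P₁ + ½ρv₁² = P₂ + ½ρv₂².
P₂ = P₁ − ½ρ(v₂² − v₁²) = 508000 − ½·1000·(15.5² − 4.62²) = 508000 − 110000 = 398000 Pa.

P₂ ≈ 398 kPa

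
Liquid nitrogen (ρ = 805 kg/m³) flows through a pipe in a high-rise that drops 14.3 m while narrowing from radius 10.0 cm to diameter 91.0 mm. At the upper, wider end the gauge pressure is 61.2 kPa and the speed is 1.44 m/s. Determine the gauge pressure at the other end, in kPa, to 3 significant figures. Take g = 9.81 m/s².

The volume flow rate is constant, so v₂ = (A₁/A₂)v₁ = (314/65.0)·1.44 = 6.96 m/s.
Applying Bernoulli between the two ends and solving for P₂: P₂ = P₁ + ½ρ(v₁² − v₂²) − ρgΔh.
P₂ = 61200 + ½·805·(1.44² − 6.96²) − 805·9.81·(−14.3) = 61200 + (-18600) − (-113000) = 155000 Pa.

155 kPa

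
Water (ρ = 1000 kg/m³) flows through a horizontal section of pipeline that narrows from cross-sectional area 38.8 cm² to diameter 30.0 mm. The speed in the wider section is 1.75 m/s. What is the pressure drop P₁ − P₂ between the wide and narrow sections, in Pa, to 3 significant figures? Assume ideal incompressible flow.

The volume flow rate is constant, so v₂ = (A₁/A₂)v₁ = (38.8/7.07)·1.75 = 9.61 m/s.
The pipe is horizontal, so Bernoulli reduces to P₁ + ½ρv₁² = P₂ + ½ρv₂².
P₁ − P₂ = ½·1000·(9.61² − 1.75²) = ½·1000·89.2 = 44600 Pa.

44600 Pa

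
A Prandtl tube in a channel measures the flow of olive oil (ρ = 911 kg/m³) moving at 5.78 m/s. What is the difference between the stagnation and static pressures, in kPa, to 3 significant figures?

The dynamic pressure equals the rise in static pressure at the stagnation point: ΔP = ½ρv².
ΔP = ½·911·5.78² = 15200 Pa.

ΔP ≈ 15.2 kPa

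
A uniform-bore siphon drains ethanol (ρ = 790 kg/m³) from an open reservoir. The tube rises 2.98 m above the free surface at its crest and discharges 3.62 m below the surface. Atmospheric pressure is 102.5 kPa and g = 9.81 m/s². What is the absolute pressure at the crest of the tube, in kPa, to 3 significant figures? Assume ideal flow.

The outlet speed comes from Torricelli: v = √(2g·3.62) = 8.43 m/s.
Continuity keeps v the same throughout the tube; from surface to crest, P_atm + 0 = P_top + ½ρv² + ρg·h_top.
P_top = 102500 − ½·790·8.43² − 790·9.81·2.98 = 51400 Pa.

P_top ≈ 51.4 kPa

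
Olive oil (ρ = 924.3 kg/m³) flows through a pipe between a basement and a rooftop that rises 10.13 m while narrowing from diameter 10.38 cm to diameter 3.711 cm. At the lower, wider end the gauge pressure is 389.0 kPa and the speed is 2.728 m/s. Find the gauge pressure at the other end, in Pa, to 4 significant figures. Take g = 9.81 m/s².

The volume flow rate is constant, so v₂ = (A₁/A₂)v₁ = (84.62/10.82)·2.728 = 21.34 m/s.
Applying Bernoulli between the two ends and solving for P₂: P₂ = P₁ + ½ρ(v₁² − v₂²) − ρgΔh.
P₂ = 389000 + ½·924.3·(2.728² − 21.34²) − 924.3·9.81·(+10.13) = 389000 + (-207100) − (91850) = 90060 Pa.

P₂ ≈ 90060 Pa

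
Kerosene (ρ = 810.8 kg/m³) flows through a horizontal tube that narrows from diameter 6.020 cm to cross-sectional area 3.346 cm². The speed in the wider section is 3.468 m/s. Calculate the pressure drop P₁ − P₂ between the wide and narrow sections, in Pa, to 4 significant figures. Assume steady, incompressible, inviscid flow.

The volume flow rate is constant, so v₂ = (A₁/A₂)v₁ = (28.46/3.346)·3.468 = 29.50 m/s.
With no height change, Bernoulli's equation is P₁ + ½ρv₁² = P₂ + ½ρv₂².
P₁ − P₂ = ½·810.8·(29.50² − 3.468²) = ½·810.8·858.3 = 347900 Pa.

ΔP ≈ 347900 Pa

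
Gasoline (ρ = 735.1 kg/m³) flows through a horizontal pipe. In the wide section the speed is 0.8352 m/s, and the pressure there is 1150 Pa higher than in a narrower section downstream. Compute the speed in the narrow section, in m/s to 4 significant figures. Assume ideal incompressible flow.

With h₁ = h₂, rearranging Bernoulli gives v₂ = √(v₁² + 2ΔP/ρ).
v₂ = √(0.8352² + 2·1150/735.1) = √(0.6976 + 3.129) = 1.956 m/s.

1.956 m/s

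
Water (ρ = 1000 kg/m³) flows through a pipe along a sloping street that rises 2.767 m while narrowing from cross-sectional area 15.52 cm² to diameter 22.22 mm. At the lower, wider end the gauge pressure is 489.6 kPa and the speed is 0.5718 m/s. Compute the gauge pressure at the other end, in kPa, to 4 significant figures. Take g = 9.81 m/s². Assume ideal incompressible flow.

The volume flow rate is constant, so v₂ = (A₁/A₂)v₁ = (15.52/3.878)·0.5718 = 2.289 m/s.
Energy conservation along the streamline gives P₂ = P₁ − ½ρ(v₂² − v₁²) − ρg(h₂ − h₁).
P₂ = 489600 + ½·1000·(0.5718² − 2.289²) − 1000·9.81·(+2.767) = 489600 + (-2455) − (27140) = 460000 Pa.

P₂ = 460.0 kPa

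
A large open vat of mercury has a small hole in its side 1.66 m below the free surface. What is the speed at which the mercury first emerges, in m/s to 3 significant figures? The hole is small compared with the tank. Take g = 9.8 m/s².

With the surface at rest and both surface and jet at atmospheric pressure, Bernoulli gives ρg h = ½ρv², so v = √(2gh) = √(2·9.8·1.66) = 5.70 m/s.

v ≈ 5.70 m/s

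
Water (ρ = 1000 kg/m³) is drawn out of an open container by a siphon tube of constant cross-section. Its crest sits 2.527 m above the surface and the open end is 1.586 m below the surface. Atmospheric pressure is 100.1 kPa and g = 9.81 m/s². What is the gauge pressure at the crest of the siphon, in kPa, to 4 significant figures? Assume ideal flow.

P_gauge = -40.35 kPa

The outlet speed comes from Torricelli: v = √(2g·1.586) = 5.578 m/s.
The bore is uniform, so the speed at the crest is the same v. Bernoulli surface→crest: P_atm = P_top + ½ρv² + ρg·h_top.
P_top = 100100 − ½·1000·5.578² − 1000·9.81·2.527 = 59750 Pa. So P_gauge = P_top − P_atm = -40350 Pa.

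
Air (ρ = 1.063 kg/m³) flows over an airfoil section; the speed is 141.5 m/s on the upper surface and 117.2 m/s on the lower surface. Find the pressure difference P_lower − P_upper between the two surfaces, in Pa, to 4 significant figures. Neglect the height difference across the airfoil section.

ΔP ≈ 3341 Pa

The pressure is lower where the speed is higher: ΔP = ½ρ(v_up² − v_low²).
ΔP = ½·1.063·(141.5² − 117.2²) = 3341 Pa.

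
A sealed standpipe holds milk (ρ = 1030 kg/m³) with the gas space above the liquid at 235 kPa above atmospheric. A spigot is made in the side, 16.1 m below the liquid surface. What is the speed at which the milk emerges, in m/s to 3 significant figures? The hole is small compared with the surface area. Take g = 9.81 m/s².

v ≈ 27.8 m/s

Take point 1 at the surface (v₁ ≈ 0) and point 2 at the hole (at atmospheric pressure). Bernoulli: P₁ + ρg h = P_atm + ½ρv₂².
With P₁ − P_atm = 235000 Pa, v₂ = √(2gh + 2ΔP/ρ) = √(2·9.81·16.1 + 2·235000/1030) = 27.8 m/s.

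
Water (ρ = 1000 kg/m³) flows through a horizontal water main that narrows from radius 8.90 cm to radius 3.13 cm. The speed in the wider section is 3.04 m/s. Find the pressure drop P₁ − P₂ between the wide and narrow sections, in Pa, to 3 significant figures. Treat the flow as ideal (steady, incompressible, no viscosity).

By continuity, v₂ = v₁·A₁/A₂ = 3.04·(249/30.8) = 24.6 m/s.
Along the horizontal streamline, P + ½ρv² is constant.
P₁ − P₂ = ½·1000·(24.6² − 3.04²) = ½·1000·595 = 297000 Pa.

ΔP ≈ 297000 Pa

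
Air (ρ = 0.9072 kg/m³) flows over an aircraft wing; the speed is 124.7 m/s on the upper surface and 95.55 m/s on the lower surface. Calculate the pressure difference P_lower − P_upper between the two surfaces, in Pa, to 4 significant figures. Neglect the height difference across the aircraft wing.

ΔP ≈ 2912 Pa

With negligible Δh, P + ½ρv² is constant, so P_low − P_up = ½ρ(v_up² − v_low²).
ΔP = ½·0.9072·(124.7² − 95.55²) = 2912 Pa.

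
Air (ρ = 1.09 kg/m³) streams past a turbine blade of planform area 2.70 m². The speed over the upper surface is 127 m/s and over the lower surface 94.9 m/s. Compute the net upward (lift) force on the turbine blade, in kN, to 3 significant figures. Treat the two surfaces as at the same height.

F ≈ 10.5 kN

With equal heights on the two surfaces, Bernoulli gives P_lower − P_upper = ½ρ(v_upper² − v_lower²).
ΔP = ½·1.09·(127² − 94.9²) = 3880 Pa.
Lift = ΔP · A = 3880 × 2.70 = 10500 N.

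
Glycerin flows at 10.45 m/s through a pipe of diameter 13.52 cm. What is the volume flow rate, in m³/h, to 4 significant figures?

Q ≈ 540.1 m³/h

Q = A·v = 0.01436 m² × 10.45 m/s = 0.1500 m³/s.
Converting: 0.1500 m³/s × 3600 = 540.1 m³/h.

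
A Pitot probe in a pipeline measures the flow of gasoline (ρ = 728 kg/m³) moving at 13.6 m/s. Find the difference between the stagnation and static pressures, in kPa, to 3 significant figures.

67.3 kPa

Bernoulli between the free stream and the stagnation point: ½ρv² = P_stag − P_static.
ΔP = ½·728·13.6² = 67300 Pa.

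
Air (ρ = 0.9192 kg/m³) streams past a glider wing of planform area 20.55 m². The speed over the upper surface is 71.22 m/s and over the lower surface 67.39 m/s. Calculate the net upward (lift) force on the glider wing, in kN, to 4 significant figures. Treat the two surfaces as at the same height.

F = 5.014 kN

The faster flow above has the lower pressure; Bernoulli (same height) gives ΔP = ½ρ(v_up² − v_low²).
ΔP = ½·0.9192·(71.22² − 67.39²) = 244.0 Pa.
Lift = ΔP · A = 244.0 × 20.55 = 5014 N.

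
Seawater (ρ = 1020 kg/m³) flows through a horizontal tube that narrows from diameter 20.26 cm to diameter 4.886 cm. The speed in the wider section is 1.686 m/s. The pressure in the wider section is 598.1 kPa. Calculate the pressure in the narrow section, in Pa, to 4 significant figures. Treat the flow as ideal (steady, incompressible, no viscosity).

By continuity, v₂ = v₁·A₁/A₂ = 1.686·(322.4/18.75) = 28.99 m/s.
With no height change, Bernoulli's equation is P₁ + ½ρv₁² = P₂ + ½ρv₂².
P₂ = P₁ − ½ρ(v₂² − v₁²) = 598100 − ½·1020·(28.99² − 1.686²) = 598100 − 427100 = 171000 Pa.

P₂ ≈ 171000 Pa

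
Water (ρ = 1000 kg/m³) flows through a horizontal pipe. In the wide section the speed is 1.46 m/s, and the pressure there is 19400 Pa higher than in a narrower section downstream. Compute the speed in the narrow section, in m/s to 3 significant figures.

With h₁ = h₂, rearranging Bernoulli gives v₂ = √(v₁² + 2ΔP/ρ).
v₂ = √(1.46² + 2·19400/1000) = √(2.13 + 38.8) = 6.40 m/s.

v₂ ≈ 6.40 m/s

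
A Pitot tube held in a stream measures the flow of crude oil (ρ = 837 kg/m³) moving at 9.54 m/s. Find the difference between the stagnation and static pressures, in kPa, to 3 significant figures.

ΔP = 38.1 kPa

At the stagnation point the flow is brought to rest, so Bernoulli gives P_stag − P_static = ½ρv².
ΔP = ½·837·9.54² = 38100 Pa.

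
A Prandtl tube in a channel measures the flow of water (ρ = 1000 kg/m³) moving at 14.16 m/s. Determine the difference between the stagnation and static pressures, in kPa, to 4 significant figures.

100.3 kPa

The dynamic pressure equals the rise in static pressure at the stagnation point: ΔP = ½ρv².
ΔP = ½·1000·14.16² = 100300 Pa.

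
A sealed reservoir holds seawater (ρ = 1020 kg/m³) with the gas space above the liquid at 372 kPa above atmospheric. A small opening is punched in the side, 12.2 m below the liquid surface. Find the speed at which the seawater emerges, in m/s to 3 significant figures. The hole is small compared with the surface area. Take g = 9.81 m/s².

v ≈ 31.1 m/s

Take point 1 at the surface (v₁ ≈ 0) and point 2 at the hole (at atmospheric pressure). Bernoulli: P₁ + ρg h = P_atm + ½ρv₂².
With P₁ − P_atm = 372000 Pa, v₂ = √(2gh + 2ΔP/ρ) = √(2·9.81·12.2 + 2·372000/1020) = 31.1 m/s.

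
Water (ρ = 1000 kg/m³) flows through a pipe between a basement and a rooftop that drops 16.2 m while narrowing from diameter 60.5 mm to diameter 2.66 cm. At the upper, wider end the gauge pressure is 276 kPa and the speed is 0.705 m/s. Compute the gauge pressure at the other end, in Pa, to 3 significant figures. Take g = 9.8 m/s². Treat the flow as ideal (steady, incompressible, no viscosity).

Continuity gives A₁v₁ = A₂v₂, so v₂ = (28.7 cm²)/(5.56 cm²) × 0.705 m/s = 3.65 m/s.
Bernoulli: P₁ + ½ρv₁² + ρg h₁ = P₂ + ½ρv₂² + ρg h₂, so P₂ = P₁ + ½ρ(v₁² − v₂²) − ρg(h₂ − h₁).
P₂ = 276000 + ½·1000·(0.705² − 3.65²) − 1000·9.8·(−16.2) = 276000 + (-6400) − (-159000) = 428000 Pa.

P₂ = 428000 Pa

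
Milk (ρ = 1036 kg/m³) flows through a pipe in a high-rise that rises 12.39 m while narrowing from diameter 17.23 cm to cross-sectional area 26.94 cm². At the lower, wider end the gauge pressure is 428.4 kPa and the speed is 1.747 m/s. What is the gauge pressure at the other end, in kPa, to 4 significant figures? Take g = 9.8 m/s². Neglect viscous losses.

Mass conservation (A₁v₁ = A₂v₂) gives v₂ = 1.747 × 233.2/26.94 = 15.12 m/s.
Applying Bernoulli between the two ends and solving for P₂: P₂ = P₁ + ½ρ(v₁² − v₂²) − ρgΔh.
P₂ = 428400 + ½·1036·(1.747² − 15.12²) − 1036·9.8·(+12.39) = 428400 + (-116800) − (125800) = 185800 Pa.

P₂ = 185.8 kPa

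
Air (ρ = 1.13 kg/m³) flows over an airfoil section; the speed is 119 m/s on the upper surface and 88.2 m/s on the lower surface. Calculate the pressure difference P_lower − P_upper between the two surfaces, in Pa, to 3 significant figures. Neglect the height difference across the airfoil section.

ΔP = 3610 Pa

With negligible Δh, P + ½ρv² is constant, so P_low − P_up = ½ρ(v_up² − v_low²).
ΔP = ½·1.13·(119² − 88.2²) = 3610 Pa.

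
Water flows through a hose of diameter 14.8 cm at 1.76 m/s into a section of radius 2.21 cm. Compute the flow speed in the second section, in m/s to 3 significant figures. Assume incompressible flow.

v₂ ≈ 19.7 m/s

Continuity gives A₁v₁ = A₂v₂, so v₂ = (172 cm²)/(15.3 cm²) × 1.76 m/s = 19.7 m/s.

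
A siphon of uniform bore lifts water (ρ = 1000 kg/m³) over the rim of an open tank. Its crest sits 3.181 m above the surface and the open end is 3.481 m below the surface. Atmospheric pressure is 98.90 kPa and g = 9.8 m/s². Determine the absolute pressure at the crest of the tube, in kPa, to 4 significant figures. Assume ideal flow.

33.61 kPa

From the surface to the outlet (both open to atmosphere, surface at rest): v = √(2g·h_out) = √(2·9.8·3.481) = 8.260 m/s.
The bore is uniform, so the speed at the crest is the same v. Bernoulli surface→crest: P_atm = P_top + ½ρv² + ρg·h_top.
P_top = 98900 − ½·1000·8.260² − 1000·9.8·3.181 = 33610 Pa.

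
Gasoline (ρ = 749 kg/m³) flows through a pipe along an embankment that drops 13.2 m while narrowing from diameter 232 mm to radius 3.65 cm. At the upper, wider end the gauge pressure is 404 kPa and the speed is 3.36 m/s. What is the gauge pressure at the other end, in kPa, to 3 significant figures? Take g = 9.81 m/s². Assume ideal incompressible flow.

73.9 kPa

Continuity gives A₁v₁ = A₂v₂, so v₂ = (423 cm²)/(41.9 cm²) × 3.36 m/s = 33.9 m/s.
Bernoulli: P₁ + ½ρv₁² + ρg h₁ = P₂ + ½ρv₂² + ρg h₂, so P₂ = P₁ + ½ρ(v₁² − v₂²) − ρg(h₂ − h₁).
P₂ = 404000 + ½·749·(3.36² − 33.9²) − 749·9.81·(−13.2) = 404000 + (-427000) − (-97000) = 73900 Pa.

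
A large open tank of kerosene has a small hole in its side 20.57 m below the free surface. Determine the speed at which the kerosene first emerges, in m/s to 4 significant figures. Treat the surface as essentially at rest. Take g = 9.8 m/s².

The surface is effectively still and both ends are open, so ½v² = gh and v = √(2·9.8·20.57) = 20.08 m/s.

20.08 m/s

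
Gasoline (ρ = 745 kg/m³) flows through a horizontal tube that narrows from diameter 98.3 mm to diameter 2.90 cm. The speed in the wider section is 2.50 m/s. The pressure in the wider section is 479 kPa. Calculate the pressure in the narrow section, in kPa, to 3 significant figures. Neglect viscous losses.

P₂ ≈ 174 kPa

The volume flow rate is constant, so v₂ = (A₁/A₂)v₁ = (75.9/6.61)·2.50 = 28.7 m/s.
The pipe is horizontal, so Bernoulli reduces to P₁ + ½ρv₁² = P₂ + ½ρv₂².
P₂ = P₁ − ½ρ(v₂² − v₁²) = 479000 − ½·745·(28.7² − 2.50²) = 479000 − 305000 = 174000 Pa.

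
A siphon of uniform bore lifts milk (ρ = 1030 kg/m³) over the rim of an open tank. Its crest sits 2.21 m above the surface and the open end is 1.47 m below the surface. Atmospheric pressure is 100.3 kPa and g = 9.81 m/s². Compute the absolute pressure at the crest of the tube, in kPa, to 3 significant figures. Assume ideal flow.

P_top ≈ 63.1 kPa

The outlet speed comes from Torricelli: v = √(2g·1.47) = 5.37 m/s.
Continuity keeps v the same throughout the tube; from surface to crest, P_atm + 0 = P_top + ½ρv² + ρg·h_top.
P_top = 100300 − ½·1030·5.37² − 1030·9.81·2.21 = 63100 Pa.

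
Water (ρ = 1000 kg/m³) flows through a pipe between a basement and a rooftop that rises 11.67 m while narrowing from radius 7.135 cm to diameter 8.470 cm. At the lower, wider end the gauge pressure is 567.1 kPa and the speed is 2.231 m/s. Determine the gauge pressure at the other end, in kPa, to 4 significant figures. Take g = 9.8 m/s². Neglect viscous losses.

The volume flow rate is constant, so v₂ = (A₁/A₂)v₁ = (159.9/56.35)·2.231 = 6.333 m/s.
Bernoulli: P₁ + ½ρv₁² + ρg h₁ = P₂ + ½ρv₂² + ρg h₂, so P₂ = P₁ + ½ρ(v₁² − v₂²) − ρg(h₂ − h₁).
P₂ = 567100 + ½·1000·(2.231² − 6.333²) − 1000·9.8·(+11.67) = 567100 + (-17560) − (114400) = 435200 Pa.

P₂ = 435.2 kPa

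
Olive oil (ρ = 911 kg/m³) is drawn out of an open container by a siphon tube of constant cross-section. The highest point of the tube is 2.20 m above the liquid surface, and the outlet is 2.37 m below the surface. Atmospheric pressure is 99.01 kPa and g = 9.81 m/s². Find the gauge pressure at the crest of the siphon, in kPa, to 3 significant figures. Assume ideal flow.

From the surface to the outlet (both open to atmosphere, surface at rest): v = √(2g·h_out) = √(2·9.81·2.37) = 6.82 m/s.
Continuity keeps v the same throughout the tube; from surface to crest, P_atm + 0 = P_top + ½ρv² + ρg·h_top.
P_top = 99010 − ½·911·6.82² − 911·9.81·2.20 = 58200 Pa. So P_gauge = P_top − P_atm = -40800 Pa.

P_gauge ≈ -40.8 kPa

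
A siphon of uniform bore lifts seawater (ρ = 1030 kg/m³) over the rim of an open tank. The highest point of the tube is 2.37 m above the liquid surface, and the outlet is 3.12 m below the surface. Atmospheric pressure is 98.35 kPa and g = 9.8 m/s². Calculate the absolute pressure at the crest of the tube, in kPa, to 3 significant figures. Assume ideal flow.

P_top ≈ 42.9 kPa

The outlet speed comes from Torricelli: v = √(2g·3.12) = 7.82 m/s.
Continuity keeps v the same throughout the tube; from surface to crest, P_atm + 0 = P_top + ½ρv² + ρg·h_top.
P_top = 98350 − ½·1030·7.82² − 1030·9.8·2.37 = 42900 Pa.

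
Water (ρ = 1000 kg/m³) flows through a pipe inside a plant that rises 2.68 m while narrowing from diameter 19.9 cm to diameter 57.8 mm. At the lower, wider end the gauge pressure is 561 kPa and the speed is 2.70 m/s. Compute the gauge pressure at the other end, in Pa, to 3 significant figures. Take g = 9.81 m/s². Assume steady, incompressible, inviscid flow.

26200 Pa

By continuity, v₂ = v₁·A₁/A₂ = 2.70·(311/26.2) = 32.0 m/s.
Bernoulli: P₁ + ½ρv₁² + ρg h₁ = P₂ + ½ρv₂² + ρg h₂, so P₂ = P₁ + ½ρ(v₁² − v₂²) − ρg(h₂ − h₁).
P₂ = 561000 + ½·1000·(2.70² − 32.0²) − 1000·9.81·(+2.68) = 561000 + (-509000) − (26300) = 26200 Pa.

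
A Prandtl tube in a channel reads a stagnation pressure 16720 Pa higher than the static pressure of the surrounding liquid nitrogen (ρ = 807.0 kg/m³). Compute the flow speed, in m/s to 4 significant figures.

v ≈ 6.437 m/s

Bernoulli between the free stream and the stagnation point: ½ρv² = P_stag − P_static.
v = √(2ΔP/ρ) = √(2·16720/807.0) = 6.437 m/s.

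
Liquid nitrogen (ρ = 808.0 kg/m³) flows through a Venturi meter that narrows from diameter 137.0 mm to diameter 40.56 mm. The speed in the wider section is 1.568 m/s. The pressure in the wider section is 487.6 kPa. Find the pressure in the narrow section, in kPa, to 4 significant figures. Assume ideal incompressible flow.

P₂ ≈ 359.3 kPa

The volume flow rate is constant, so v₂ = (A₁/A₂)v₁ = (147.4/12.92)·1.568 = 17.89 m/s.
Along the horizontal streamline, P + ½ρv² is constant.
P₂ = P₁ − ½ρ(v₂² − v₁²) = 487600 − ½·808.0·(17.89² − 1.568²) = 487600 − 128300 = 359300 Pa.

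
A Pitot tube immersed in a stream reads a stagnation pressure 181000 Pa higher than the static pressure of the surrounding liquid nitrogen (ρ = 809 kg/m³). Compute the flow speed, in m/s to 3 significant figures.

The dynamic pressure equals the rise in static pressure at the stagnation point: ΔP = ½ρv².
v = √(2ΔP/ρ) = √(2·181000/809) = 21.2 m/s.

v ≈ 21.2 m/s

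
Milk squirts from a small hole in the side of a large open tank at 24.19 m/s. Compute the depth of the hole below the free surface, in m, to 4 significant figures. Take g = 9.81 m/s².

29.82 m

Inverting v = √(2gh) gives h = v² / 2g.
h = 24.19²/(2·9.81) = 585.2/19.62 = 29.82 m.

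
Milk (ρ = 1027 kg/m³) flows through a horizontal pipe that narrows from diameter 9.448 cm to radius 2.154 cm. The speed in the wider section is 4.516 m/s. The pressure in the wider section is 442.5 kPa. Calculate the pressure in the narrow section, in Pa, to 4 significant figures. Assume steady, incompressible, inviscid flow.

210700 Pa

The volume flow rate is constant, so v₂ = (A₁/A₂)v₁ = (70.11/14.58)·4.516 = 21.72 m/s.
The pipe is horizontal, so Bernoulli reduces to P₁ + ½ρv₁² = P₂ + ½ρv₂².
P₂ = P₁ − ½ρ(v₂² − v₁²) = 442500 − ½·1027·(21.72² − 4.516²) = 442500 − 231800 = 210700 Pa.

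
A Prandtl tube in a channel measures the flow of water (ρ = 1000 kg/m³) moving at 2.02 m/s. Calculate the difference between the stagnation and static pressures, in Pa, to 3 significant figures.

The dynamic pressure equals the rise in static pressure at the stagnation point: ΔP = ½ρv².
ΔP = ½·1000·2.02² = 2040 Pa.

2040 Pa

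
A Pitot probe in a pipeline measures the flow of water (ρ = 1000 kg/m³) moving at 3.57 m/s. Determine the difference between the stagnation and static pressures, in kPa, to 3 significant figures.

ΔP = 6.37 kPa

The dynamic pressure equals the rise in static pressure at the stagnation point: ΔP = ½ρv².
ΔP = ½·1000·3.57² = 6370 Pa.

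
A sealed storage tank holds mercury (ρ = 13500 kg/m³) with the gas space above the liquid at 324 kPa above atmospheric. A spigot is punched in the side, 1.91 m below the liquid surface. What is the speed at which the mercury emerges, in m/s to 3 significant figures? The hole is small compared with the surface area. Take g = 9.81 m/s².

9.25 m/s

Take point 1 at the surface (v₁ ≈ 0) and point 2 at the hole (at atmospheric pressure). Bernoulli: P₁ + ρg h = P_atm + ½ρv₂².
With P₁ − P_atm = 324000 Pa, v₂ = √(2gh + 2ΔP/ρ) = √(2·9.81·1.91 + 2·324000/13500) = 9.25 m/s.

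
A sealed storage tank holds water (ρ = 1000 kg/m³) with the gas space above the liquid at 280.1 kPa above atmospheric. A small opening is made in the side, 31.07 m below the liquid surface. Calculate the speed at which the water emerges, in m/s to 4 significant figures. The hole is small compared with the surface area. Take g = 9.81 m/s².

v = 34.20 m/s

Take point 1 at the surface (v₁ ≈ 0) and point 2 at the hole (at atmospheric pressure). Bernoulli: P₁ + ρg h = P_atm + ½ρv₂².
With P₁ − P_atm = 280100 Pa, v₂ = √(2gh + 2ΔP/ρ) = √(2·9.81·31.07 + 2·280100/1000) = 34.20 m/s.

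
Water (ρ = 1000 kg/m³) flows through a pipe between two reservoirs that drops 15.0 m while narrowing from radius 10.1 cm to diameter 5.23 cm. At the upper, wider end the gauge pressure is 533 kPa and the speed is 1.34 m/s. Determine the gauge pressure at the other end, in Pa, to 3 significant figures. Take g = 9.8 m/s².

Mass conservation (A₁v₁ = A₂v₂) gives v₂ = 1.34 × 320/21.5 = 20.0 m/s.
Energy conservation along the streamline gives P₂ = P₁ − ½ρ(v₂² − v₁²) − ρg(h₂ − h₁).
P₂ = 533000 + ½·1000·(1.34² − 20.0²) − 1000·9.8·(−15.0) = 533000 + (-199000) − (-147000) = 481000 Pa.

481000 Pa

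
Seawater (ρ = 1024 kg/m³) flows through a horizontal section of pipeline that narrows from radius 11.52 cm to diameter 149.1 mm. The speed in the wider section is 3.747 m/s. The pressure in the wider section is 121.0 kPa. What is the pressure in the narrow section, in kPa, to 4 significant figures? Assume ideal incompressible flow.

Continuity gives A₁v₁ = A₂v₂, so v₂ = (416.9 cm²)/(174.6 cm²) × 3.747 m/s = 8.947 m/s.
With no height change, Bernoulli's equation is P₁ + ½ρv₁² = P₂ + ½ρv₂².
P₂ = P₁ − ½ρ(v₂² − v₁²) = 121000 − ½·1024·(8.947² − 3.747²) = 121000 − 33800 = 87200 Pa.

P₂ = 87.20 kPa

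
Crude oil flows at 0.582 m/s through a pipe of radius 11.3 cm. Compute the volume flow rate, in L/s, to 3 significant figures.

Q = 23.3 L/s

Q = A·v = 0.0401 m² × 0.582 m/s = 0.0233 m³/s.
Converting: 0.0233 m³/s × 1000 = 23.3 L/s.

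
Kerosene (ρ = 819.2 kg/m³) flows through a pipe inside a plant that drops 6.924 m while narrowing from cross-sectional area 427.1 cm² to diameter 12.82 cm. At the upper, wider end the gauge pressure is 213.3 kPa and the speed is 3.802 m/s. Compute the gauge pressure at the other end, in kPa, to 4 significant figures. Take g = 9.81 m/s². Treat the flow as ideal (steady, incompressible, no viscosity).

The volume flow rate is constant, so v₂ = (A₁/A₂)v₁ = (427.1/129.1)·3.802 = 12.58 m/s.
Bernoulli: P₁ + ½ρv₁² + ρg h₁ = P₂ + ½ρv₂² + ρg h₂, so P₂ = P₁ + ½ρ(v₁² − v₂²) − ρg(h₂ − h₁).
P₂ = 213300 + ½·819.2·(3.802² − 12.58²) − 819.2·9.81·(−6.924) = 213300 + (-58900) − (-55640) = 210000 Pa.

P₂ ≈ 210.0 kPa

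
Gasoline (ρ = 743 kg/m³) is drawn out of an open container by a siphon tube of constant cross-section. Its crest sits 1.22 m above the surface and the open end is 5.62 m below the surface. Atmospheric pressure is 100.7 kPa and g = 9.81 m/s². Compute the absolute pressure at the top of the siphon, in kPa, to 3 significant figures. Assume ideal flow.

Bernoulli surface→outlet gives ½v² = g·h_out, so v = √(2·9.81·5.62) = 10.5 m/s.
With constant cross-section the crest speed equals v; applying Bernoulli from the surface up to the crest, P_top = P_atm − ½ρv² − ρg·h_top.
P_top = 100700 − ½·743·10.5² − 743·9.81·1.22 = 50800 Pa.

50.8 kPa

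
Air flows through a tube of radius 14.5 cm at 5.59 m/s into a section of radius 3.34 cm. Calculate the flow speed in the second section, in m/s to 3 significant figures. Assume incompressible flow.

v₂ = 105 m/s

The volume flow rate is constant, so v₂ = (A₁/A₂)v₁ = (661/35.0)·5.59 = 105 m/s.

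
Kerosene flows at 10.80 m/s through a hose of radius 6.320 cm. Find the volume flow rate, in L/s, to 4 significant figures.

Q = A·v = 0.01255 m² × 10.80 m/s = 0.1355 m³/s.
Converting: 0.1355 m³/s × 1000 = 135.5 L/s.

Q = 135.5 L/s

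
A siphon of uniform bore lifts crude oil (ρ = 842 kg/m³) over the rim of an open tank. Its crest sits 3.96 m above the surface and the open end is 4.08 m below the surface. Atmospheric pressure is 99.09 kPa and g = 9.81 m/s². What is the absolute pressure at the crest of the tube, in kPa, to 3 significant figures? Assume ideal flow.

From the surface to the outlet (both open to atmosphere, surface at rest): v = √(2g·h_out) = √(2·9.81·4.08) = 8.95 m/s.
The bore is uniform, so the speed at the crest is the same v. Bernoulli surface→crest: P_atm = P_top + ½ρv² + ρg·h_top.
P_top = 99090 − ½·842·8.95² − 842·9.81·3.96 = 32700 Pa.

P_top ≈ 32.7 kPa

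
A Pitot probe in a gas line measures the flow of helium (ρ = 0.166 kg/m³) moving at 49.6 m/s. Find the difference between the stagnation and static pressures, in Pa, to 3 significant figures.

204 Pa

Bernoulli between the free stream and the stagnation point: ½ρv² = P_stag − P_static.
ΔP = ½·0.166·49.6² = 204 Pa.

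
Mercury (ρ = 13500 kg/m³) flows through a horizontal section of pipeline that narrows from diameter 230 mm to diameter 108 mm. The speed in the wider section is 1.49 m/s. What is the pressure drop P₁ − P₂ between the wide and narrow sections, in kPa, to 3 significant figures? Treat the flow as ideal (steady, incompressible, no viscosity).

ΔP = 293 kPa

Mass conservation (A₁v₁ = A₂v₂) gives v₂ = 1.49 × 415/91.6 = 6.76 m/s.
Along the horizontal streamline, P + ½ρv² is constant.
P₁ − P₂ = ½·13500·(6.76² − 1.49²) = ½·13500·43.4 = 293000 Pa.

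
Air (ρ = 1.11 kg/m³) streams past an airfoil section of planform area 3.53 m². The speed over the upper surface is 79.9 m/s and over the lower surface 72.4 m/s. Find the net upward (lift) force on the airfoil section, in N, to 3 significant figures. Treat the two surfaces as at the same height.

With equal heights on the two surfaces, Bernoulli gives P_lower − P_upper = ½ρ(v_upper² − v_lower²).
ΔP = ½·1.11·(79.9² − 72.4²) = 634 Pa.
Lift = ΔP · A = 634 × 3.53 = 2240 N.

F ≈ 2240 N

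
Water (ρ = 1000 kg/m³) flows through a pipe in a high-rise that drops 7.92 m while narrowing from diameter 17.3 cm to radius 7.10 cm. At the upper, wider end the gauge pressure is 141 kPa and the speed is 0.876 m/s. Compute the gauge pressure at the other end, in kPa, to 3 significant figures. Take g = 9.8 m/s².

P₂ ≈ 218 kPa

The volume flow rate is constant, so v₂ = (A₁/A₂)v₁ = (235/158)·0.876 = 1.30 m/s.
Energy conservation along the streamline gives P₂ = P₁ − ½ρ(v₂² − v₁²) − ρg(h₂ − h₁).
P₂ = 141000 + ½·1000·(0.876² − 1.30²) − 1000·9.8·(−7.92) = 141000 + (-462) − (-77600) = 218000 Pa.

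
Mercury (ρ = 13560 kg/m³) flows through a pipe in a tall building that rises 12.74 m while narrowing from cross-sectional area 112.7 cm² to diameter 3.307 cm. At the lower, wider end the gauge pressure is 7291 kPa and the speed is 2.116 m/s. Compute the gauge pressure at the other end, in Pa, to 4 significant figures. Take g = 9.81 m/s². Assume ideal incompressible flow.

P₂ ≈ 400400 Pa

The volume flow rate is constant, so v₂ = (A₁/A₂)v₁ = (112.7/8.589)·2.116 = 27.76 m/s.
Bernoulli: P₁ + ½ρv₁² + ρg h₁ = P₂ + ½ρv₂² + ρg h₂, so P₂ = P₁ + ½ρ(v₁² − v₂²) − ρg(h₂ − h₁).
P₂ = 7291000 + ½·13560·(2.116² − 27.76²) − 13560·9.81·(+12.74) = 7291000 + (-5196000) − (1695000) = 400400 Pa.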